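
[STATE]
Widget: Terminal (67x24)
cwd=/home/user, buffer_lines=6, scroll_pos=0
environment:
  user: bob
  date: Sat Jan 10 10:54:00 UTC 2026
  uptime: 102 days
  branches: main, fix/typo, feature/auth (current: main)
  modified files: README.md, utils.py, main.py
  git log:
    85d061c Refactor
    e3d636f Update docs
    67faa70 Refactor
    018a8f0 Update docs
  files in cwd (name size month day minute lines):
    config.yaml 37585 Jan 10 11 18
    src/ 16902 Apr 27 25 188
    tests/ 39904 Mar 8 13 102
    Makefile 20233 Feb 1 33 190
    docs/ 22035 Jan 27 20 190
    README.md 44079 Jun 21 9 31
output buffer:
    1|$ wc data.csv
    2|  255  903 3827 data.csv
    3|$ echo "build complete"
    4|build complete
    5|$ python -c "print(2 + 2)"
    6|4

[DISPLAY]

$ wc data.csv                                                      
  255  903 3827 data.csv                                           
$ echo "build complete"                                            
build complete                                                     
$ python -c "print(2 + 2)"                                         
4                                                                  
$ █                                                                
                                                                   
                                                                   
                                                                   
                                                                   
                                                                   
                                                                   
                                                                   
                                                                   
                                                                   
                                                                   
                                                                   
                                                                   
                                                                   
                                                                   
                                                                   
                                                                   
                                                                   


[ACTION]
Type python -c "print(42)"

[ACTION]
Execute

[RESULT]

$ wc data.csv                                                      
  255  903 3827 data.csv                                           
$ echo "build complete"                                            
build complete                                                     
$ python -c "print(2 + 2)"                                         
4                                                                  
$ python -c "print(42)"                                            
42                                                                 
$ █                                                                
                                                                   
                                                                   
                                                                   
                                                                   
                                                                   
                                                                   
                                                                   
                                                                   
                                                                   
                                                                   
                                                                   
                                                                   
                                                                   
                                                                   
                                                                   


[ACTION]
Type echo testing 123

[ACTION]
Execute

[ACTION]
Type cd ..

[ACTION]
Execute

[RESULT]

$ wc data.csv                                                      
  255  903 3827 data.csv                                           
$ echo "build complete"                                            
build complete                                                     
$ python -c "print(2 + 2)"                                         
4                                                                  
$ python -c "print(42)"                                            
42                                                                 
$ echo testing 123                                                 
testing 123                                                        
$ cd ..                                                            
                                                                   
$ █                                                                
                                                                   
                                                                   
                                                                   
                                                                   
                                                                   
                                                                   
                                                                   
                                                                   
                                                                   
                                                                   
                                                                   


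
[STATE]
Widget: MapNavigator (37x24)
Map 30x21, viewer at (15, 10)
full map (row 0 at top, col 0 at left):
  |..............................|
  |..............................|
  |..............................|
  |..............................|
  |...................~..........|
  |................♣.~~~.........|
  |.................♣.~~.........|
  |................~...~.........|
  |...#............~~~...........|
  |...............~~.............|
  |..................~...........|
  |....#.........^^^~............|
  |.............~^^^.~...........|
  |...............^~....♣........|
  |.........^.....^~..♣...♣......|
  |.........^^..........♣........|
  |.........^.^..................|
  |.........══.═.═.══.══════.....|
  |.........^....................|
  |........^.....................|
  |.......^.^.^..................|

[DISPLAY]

                                     
                                     
   ..............................    
   ..............................    
   ..............................    
   ..............................    
   ...................~..........    
   ................♣.~~~.........    
   .................♣.~~.........    
   ................~...~.........    
   ...#............~~~...........    
   ...............~~.............    
   ...............@..~...........    
   ....#.........^^^~............    
   .............~^^^.~...........    
   ...............^~....♣........    
   .........^.....^~..♣...♣......    
   .........^^..........♣........    
   .........^.^..................    
   .........══.═.═.══.══════.....    
   .........^....................    
   ........^.....................    
   .......^.^.^..................    
                                     


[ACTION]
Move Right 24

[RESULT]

                                     
                                     
...................                  
...................                  
...................                  
...................                  
........~..........                  
.....♣.~~~.........                  
......♣.~~.........                  
.....~...~.........                  
.....~~~...........                  
....~~.............                  
.......~..........@                  
...^^^~............                  
..~^^^.~...........                  
....^~....♣........                  
....^~..♣...♣......                  
..........♣........                  
^..................                  
.═.═.══.══════.....                  
...................                  
...................                  
^..................                  
                                     


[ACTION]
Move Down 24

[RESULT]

.....~~~...........                  
....~~.............                  
.......~...........                  
...^^^~............                  
..~^^^.~...........                  
....^~....♣........                  
....^~..♣...♣......                  
..........♣........                  
^..................                  
.═.═.══.══════.....                  
...................                  
...................                  
^.................@                  
                                     
                                     
                                     
                                     
                                     
                                     
                                     
                                     
                                     
                                     
                                     


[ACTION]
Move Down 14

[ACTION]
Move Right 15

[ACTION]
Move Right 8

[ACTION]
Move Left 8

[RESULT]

#............~~~...........          
............~~.............          
...............~...........          
.#.........^^^~............          
..........~^^^.~...........          
............^~....♣........          
......^.....^~..♣...♣......          
......^^..........♣........          
......^.^..................          
......══.═.═.══.══════.....          
......^....................          
.....^.....................          
....^.^.^.........@........          
                                     
                                     
                                     
                                     
                                     
                                     
                                     
                                     
                                     
                                     
                                     


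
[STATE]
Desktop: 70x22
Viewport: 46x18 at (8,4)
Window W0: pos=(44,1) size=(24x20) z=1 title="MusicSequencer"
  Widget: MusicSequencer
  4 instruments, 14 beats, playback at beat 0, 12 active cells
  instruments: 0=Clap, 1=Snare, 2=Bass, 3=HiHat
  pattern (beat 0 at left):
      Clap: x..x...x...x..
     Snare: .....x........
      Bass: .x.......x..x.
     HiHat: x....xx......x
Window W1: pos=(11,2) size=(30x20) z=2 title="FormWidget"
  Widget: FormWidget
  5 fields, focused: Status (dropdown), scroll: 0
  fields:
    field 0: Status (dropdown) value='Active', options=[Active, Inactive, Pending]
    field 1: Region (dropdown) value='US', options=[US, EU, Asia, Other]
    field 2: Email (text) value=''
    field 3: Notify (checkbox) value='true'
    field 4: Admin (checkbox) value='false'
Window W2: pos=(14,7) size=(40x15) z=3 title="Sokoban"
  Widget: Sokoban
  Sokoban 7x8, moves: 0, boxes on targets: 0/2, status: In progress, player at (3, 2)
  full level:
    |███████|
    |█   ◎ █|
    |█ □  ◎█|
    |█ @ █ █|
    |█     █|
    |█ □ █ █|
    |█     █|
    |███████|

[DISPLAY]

   ┠────────────────────────────┨   ┃      ▼12
   ┃> Status:     [Active     ▼]┃   ┃  Clap█··
   ┃  Region:     [US         ▼]┃   ┃ Snare···
   ┃  ┏━━━━━━━━━━━━━━━━━━━━━━━━━━━━━━━━━━━━━━┓
   ┃  ┃ Sokoban                              ┃
   ┃  ┠──────────────────────────────────────┨
   ┃  ┃███████                               ┃
   ┃  ┃█   ◎ █                               ┃
   ┃  ┃█ □  ◎█                               ┃
   ┃  ┃█ @ █ █                               ┃
   ┃  ┃█     █                               ┃
   ┃  ┃█ □ █ █                               ┃
   ┃  ┃█     █                               ┃
   ┃  ┃███████                               ┃
   ┃  ┃Moves: 0  0/2                         ┃
   ┃  ┃                                      ┃
   ┃  ┃                                      ┃
   ┗━━┗━━━━━━━━━━━━━━━━━━━━━━━━━━━━━━━━━━━━━━┛


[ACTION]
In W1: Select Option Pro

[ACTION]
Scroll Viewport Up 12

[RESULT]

                                              
                                    ┏━━━━━━━━━
   ┏━━━━━━━━━━━━━━━━━━━━━━━━━━━━┓   ┃ MusicSeq
   ┃ FormWidget                 ┃   ┠─────────
   ┠────────────────────────────┨   ┃      ▼12
   ┃> Status:     [Active     ▼]┃   ┃  Clap█··
   ┃  Region:     [US         ▼]┃   ┃ Snare···
   ┃  ┏━━━━━━━━━━━━━━━━━━━━━━━━━━━━━━━━━━━━━━┓
   ┃  ┃ Sokoban                              ┃
   ┃  ┠──────────────────────────────────────┨
   ┃  ┃███████                               ┃
   ┃  ┃█   ◎ █                               ┃
   ┃  ┃█ □  ◎█                               ┃
   ┃  ┃█ @ █ █                               ┃
   ┃  ┃█     █                               ┃
   ┃  ┃█ □ █ █                               ┃
   ┃  ┃█     █                               ┃
   ┃  ┃███████                               ┃


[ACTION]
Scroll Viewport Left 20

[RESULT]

                                              
                                            ┏━
           ┏━━━━━━━━━━━━━━━━━━━━━━━━━━━━┓   ┃ 
           ┃ FormWidget                 ┃   ┠─
           ┠────────────────────────────┨   ┃ 
           ┃> Status:     [Active     ▼]┃   ┃ 
           ┃  Region:     [US         ▼]┃   ┃ 
           ┃  ┏━━━━━━━━━━━━━━━━━━━━━━━━━━━━━━━
           ┃  ┃ Sokoban                       
           ┃  ┠───────────────────────────────
           ┃  ┃███████                        
           ┃  ┃█   ◎ █                        
           ┃  ┃█ □  ◎█                        
           ┃  ┃█ @ █ █                        
           ┃  ┃█     █                        
           ┃  ┃█ □ █ █                        
           ┃  ┃█     █                        
           ┃  ┃███████                        


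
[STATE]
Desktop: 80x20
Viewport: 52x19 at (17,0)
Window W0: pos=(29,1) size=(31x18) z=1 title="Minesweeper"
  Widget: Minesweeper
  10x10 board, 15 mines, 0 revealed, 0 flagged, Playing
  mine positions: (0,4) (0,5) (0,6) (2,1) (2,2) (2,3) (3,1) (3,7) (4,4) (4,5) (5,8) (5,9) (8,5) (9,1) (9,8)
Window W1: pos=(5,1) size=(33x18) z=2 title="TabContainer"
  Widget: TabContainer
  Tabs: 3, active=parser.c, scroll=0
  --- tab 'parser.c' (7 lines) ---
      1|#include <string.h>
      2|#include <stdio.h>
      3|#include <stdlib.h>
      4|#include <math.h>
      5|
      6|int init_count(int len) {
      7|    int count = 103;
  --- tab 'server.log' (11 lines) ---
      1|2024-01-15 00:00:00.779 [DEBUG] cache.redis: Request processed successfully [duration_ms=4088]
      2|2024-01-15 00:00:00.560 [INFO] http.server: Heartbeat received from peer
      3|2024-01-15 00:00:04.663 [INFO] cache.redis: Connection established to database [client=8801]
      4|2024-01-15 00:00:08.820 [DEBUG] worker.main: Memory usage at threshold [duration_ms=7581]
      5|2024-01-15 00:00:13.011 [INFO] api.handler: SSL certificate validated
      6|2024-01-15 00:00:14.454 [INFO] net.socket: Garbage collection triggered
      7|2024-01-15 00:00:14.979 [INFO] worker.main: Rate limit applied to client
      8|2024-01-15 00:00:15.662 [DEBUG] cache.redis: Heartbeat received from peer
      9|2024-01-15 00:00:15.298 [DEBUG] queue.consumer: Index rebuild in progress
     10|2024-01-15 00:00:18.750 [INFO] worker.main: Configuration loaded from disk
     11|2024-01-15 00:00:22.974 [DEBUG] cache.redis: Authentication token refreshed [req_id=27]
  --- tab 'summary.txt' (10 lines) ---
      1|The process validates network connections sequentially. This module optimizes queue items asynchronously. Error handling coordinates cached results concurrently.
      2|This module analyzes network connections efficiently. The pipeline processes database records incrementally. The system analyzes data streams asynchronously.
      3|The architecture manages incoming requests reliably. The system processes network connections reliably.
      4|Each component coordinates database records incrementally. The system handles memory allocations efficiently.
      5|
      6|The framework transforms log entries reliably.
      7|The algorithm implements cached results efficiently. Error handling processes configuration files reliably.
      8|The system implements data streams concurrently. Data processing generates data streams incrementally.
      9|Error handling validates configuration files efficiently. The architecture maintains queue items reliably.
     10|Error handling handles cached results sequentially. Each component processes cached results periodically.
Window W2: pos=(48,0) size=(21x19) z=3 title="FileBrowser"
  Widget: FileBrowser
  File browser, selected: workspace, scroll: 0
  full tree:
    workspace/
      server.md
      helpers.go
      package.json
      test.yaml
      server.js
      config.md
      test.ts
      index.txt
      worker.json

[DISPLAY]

                               ┏━━━━━━━━━━━━━━━━━━━┓
━━━━━━━━━━━━━━━━━━━━┓━━━━━━━━━━┃ FileBrowser       ┃
er                  ┃eper      ┠───────────────────┨
────────────────────┨──────────┃> [-] workspace/   ┃
 server.log │ summar┃■■        ┃    server.md      ┃
────────────────────┃■■        ┃    helpers.go     ┃
tring.h>            ┃■■        ┃    package.json   ┃
tdio.h>             ┃■■        ┃    test.yaml      ┃
tdlib.h>            ┃■■        ┃    server.js      ┃
ath.h>              ┃■■        ┃    config.md      ┃
                    ┃■■        ┃    test.ts        ┃
unt(int len) {      ┃■■        ┃    index.txt      ┃
nt = 103;           ┃■■        ┃    worker.json    ┃
                    ┃■■        ┃                   ┃
                    ┃          ┃                   ┃
                    ┃          ┃                   ┃
                    ┃          ┃                   ┃
                    ┃          ┃                   ┃
━━━━━━━━━━━━━━━━━━━━┛━━━━━━━━━━┗━━━━━━━━━━━━━━━━━━━┛


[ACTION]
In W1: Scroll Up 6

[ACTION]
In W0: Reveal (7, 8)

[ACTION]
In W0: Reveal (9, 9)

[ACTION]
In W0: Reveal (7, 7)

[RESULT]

                               ┏━━━━━━━━━━━━━━━━━━━┓
━━━━━━━━━━━━━━━━━━━━┓━━━━━━━━━━┃ FileBrowser       ┃
er                  ┃eper      ┠───────────────────┨
────────────────────┨──────────┃> [-] workspace/   ┃
 server.log │ summar┃■■        ┃    server.md      ┃
────────────────────┃■■        ┃    helpers.go     ┃
tring.h>            ┃■■        ┃    package.json   ┃
tdio.h>             ┃■■        ┃    test.yaml      ┃
tdlib.h>            ┃■■        ┃    server.js      ┃
ath.h>              ┃■■        ┃    config.md      ┃
                    ┃22        ┃    test.ts        ┃
unt(int len) {      ┃          ┃    index.txt      ┃
nt = 103;           ┃11        ┃    worker.json    ┃
                    ┃■1        ┃                   ┃
                    ┃          ┃                   ┃
                    ┃          ┃                   ┃
                    ┃          ┃                   ┃
                    ┃          ┃                   ┃
━━━━━━━━━━━━━━━━━━━━┛━━━━━━━━━━┗━━━━━━━━━━━━━━━━━━━┛


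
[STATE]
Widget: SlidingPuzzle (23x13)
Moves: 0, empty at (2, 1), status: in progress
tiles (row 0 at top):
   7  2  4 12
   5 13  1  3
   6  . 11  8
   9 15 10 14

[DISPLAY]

┌────┬────┬────┬────┐  
│  7 │  2 │  4 │ 12 │  
├────┼────┼────┼────┤  
│  5 │ 13 │  1 │  3 │  
├────┼────┼────┼────┤  
│  6 │    │ 11 │  8 │  
├────┼────┼────┼────┤  
│  9 │ 15 │ 10 │ 14 │  
└────┴────┴────┴────┘  
Moves: 0               
                       
                       
                       


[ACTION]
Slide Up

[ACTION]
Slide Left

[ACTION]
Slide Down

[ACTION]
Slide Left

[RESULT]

┌────┬────┬────┬────┐  
│  7 │  2 │  4 │ 12 │  
├────┼────┼────┼────┤  
│  5 │ 13 │  1 │  3 │  
├────┼────┼────┼────┤  
│  6 │ 15 │  8 │    │  
├────┼────┼────┼────┤  
│  9 │ 10 │ 11 │ 14 │  
└────┴────┴────┴────┘  
Moves: 4               
                       
                       
                       


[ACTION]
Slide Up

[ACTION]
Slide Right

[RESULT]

┌────┬────┬────┬────┐  
│  7 │  2 │  4 │ 12 │  
├────┼────┼────┼────┤  
│  5 │ 13 │  1 │  3 │  
├────┼────┼────┼────┤  
│  6 │ 15 │  8 │ 14 │  
├────┼────┼────┼────┤  
│  9 │ 10 │    │ 11 │  
└────┴────┴────┴────┘  
Moves: 6               
                       
                       
                       


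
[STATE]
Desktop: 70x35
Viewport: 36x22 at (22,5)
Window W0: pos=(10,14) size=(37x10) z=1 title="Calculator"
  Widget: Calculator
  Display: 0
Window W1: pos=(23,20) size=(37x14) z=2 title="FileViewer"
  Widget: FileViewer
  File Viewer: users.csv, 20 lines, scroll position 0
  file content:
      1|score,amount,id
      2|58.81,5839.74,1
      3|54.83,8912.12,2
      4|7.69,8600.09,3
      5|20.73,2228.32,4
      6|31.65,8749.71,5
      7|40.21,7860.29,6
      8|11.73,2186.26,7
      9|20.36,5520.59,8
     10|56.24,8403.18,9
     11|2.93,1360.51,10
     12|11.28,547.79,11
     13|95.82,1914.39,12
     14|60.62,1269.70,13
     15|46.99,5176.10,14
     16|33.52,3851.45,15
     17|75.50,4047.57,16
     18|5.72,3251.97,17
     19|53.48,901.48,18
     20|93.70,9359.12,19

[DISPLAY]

                                    
                                    
                                    
                                    
                                    
                                    
                                    
                                    
                                    
━━━━━━━━━━━━━━━━━━━━━━━━┓           
                        ┃           
────────────────────────┨           
                       0┃           
─┬───┐                  ┃           
 │ ÷ │                  ┃           
─┏━━━━━━━━━━━━━━━━━━━━━━━━━━━━━━━━━━
 ┃ FileViewer                       
─┠──────────────────────────────────
━┃score,amount,id                   
 ┃58.81,5839.74,1                   
 ┃54.83,8912.12,2                   
 ┃7.69,8600.09,3                    


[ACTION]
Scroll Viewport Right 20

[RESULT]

                                    
                                    
                                    
                                    
                                    
                                    
                                    
                                    
                                    
━━━━━━━━━━━━┓                       
            ┃                       
────────────┨                       
           0┃                       
            ┃                       
            ┃                       
━━━━━━━━━━━━━━━━━━━━━━━━━┓          
r                        ┃          
─────────────────────────┨          
nt,id                   ▲┃          
.74,1                   █┃          
.12,2                   ░┃          
09,3                    ░┃          


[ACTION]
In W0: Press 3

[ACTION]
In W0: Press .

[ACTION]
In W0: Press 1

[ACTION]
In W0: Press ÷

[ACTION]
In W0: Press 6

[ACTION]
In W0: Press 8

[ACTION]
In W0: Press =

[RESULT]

                                    
                                    
                                    
                                    
                                    
                                    
                                    
                                    
                                    
━━━━━━━━━━━━┓                       
            ┃                       
────────────┨                       
.04558823529┃                       
            ┃                       
            ┃                       
━━━━━━━━━━━━━━━━━━━━━━━━━┓          
r                        ┃          
─────────────────────────┨          
nt,id                   ▲┃          
.74,1                   █┃          
.12,2                   ░┃          
09,3                    ░┃          


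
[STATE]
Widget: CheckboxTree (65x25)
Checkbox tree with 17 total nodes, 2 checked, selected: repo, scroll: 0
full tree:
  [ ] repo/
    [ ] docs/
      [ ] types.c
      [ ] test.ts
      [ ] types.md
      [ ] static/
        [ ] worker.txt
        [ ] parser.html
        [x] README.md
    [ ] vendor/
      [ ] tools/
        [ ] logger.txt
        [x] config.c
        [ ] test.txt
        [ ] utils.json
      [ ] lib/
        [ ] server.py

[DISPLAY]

>[-] repo/                                                       
   [-] docs/                                                     
     [ ] types.c                                                 
     [ ] test.ts                                                 
     [ ] types.md                                                
     [-] static/                                                 
       [ ] worker.txt                                            
       [ ] parser.html                                           
       [x] README.md                                             
   [-] vendor/                                                   
     [-] tools/                                                  
       [ ] logger.txt                                            
       [x] config.c                                              
       [ ] test.txt                                              
       [ ] utils.json                                            
     [ ] lib/                                                    
       [ ] server.py                                             
                                                                 
                                                                 
                                                                 
                                                                 
                                                                 
                                                                 
                                                                 
                                                                 


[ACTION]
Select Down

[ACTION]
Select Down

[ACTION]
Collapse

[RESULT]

 [-] repo/                                                       
   [-] docs/                                                     
>    [ ] types.c                                                 
     [ ] test.ts                                                 
     [ ] types.md                                                
     [-] static/                                                 
       [ ] worker.txt                                            
       [ ] parser.html                                           
       [x] README.md                                             
   [-] vendor/                                                   
     [-] tools/                                                  
       [ ] logger.txt                                            
       [x] config.c                                              
       [ ] test.txt                                              
       [ ] utils.json                                            
     [ ] lib/                                                    
       [ ] server.py                                             
                                                                 
                                                                 
                                                                 
                                                                 
                                                                 
                                                                 
                                                                 
                                                                 


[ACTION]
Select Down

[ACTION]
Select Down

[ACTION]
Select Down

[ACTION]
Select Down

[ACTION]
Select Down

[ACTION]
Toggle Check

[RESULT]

 [-] repo/                                                       
   [-] docs/                                                     
     [ ] types.c                                                 
     [ ] test.ts                                                 
     [ ] types.md                                                
     [-] static/                                                 
       [ ] worker.txt                                            
>      [x] parser.html                                           
       [x] README.md                                             
   [-] vendor/                                                   
     [-] tools/                                                  
       [ ] logger.txt                                            
       [x] config.c                                              
       [ ] test.txt                                              
       [ ] utils.json                                            
     [ ] lib/                                                    
       [ ] server.py                                             
                                                                 
                                                                 
                                                                 
                                                                 
                                                                 
                                                                 
                                                                 
                                                                 


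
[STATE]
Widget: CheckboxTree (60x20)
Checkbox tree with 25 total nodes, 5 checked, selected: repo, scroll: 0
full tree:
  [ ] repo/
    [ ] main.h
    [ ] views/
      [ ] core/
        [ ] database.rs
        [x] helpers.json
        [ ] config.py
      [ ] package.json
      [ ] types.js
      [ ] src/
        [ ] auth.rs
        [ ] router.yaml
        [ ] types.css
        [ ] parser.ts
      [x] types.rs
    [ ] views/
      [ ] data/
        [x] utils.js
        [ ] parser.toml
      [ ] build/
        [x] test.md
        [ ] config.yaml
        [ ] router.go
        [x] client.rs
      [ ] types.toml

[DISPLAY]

>[-] repo/                                                  
   [ ] main.h                                               
   [-] views/                                               
     [-] core/                                              
       [ ] database.rs                                      
       [x] helpers.json                                     
       [ ] config.py                                        
     [ ] package.json                                       
     [ ] types.js                                           
     [ ] src/                                               
       [ ] auth.rs                                          
       [ ] router.yaml                                      
       [ ] types.css                                        
       [ ] parser.ts                                        
     [x] types.rs                                           
   [-] views/                                               
     [-] data/                                              
       [x] utils.js                                         
       [ ] parser.toml                                      
     [-] build/                                             


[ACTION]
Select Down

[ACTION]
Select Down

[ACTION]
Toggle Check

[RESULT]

 [-] repo/                                                  
   [ ] main.h                                               
>  [x] views/                                               
     [x] core/                                              
       [x] database.rs                                      
       [x] helpers.json                                     
       [x] config.py                                        
     [x] package.json                                       
     [x] types.js                                           
     [x] src/                                               
       [x] auth.rs                                          
       [x] router.yaml                                      
       [x] types.css                                        
       [x] parser.ts                                        
     [x] types.rs                                           
   [-] views/                                               
     [-] data/                                              
       [x] utils.js                                         
       [ ] parser.toml                                      
     [-] build/                                             


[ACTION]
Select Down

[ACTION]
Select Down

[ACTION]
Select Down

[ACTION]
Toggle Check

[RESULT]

 [-] repo/                                                  
   [ ] main.h                                               
   [-] views/                                               
     [-] core/                                              
       [x] database.rs                                      
>      [ ] helpers.json                                     
       [x] config.py                                        
     [x] package.json                                       
     [x] types.js                                           
     [x] src/                                               
       [x] auth.rs                                          
       [x] router.yaml                                      
       [x] types.css                                        
       [x] parser.ts                                        
     [x] types.rs                                           
   [-] views/                                               
     [-] data/                                              
       [x] utils.js                                         
       [ ] parser.toml                                      
     [-] build/                                             


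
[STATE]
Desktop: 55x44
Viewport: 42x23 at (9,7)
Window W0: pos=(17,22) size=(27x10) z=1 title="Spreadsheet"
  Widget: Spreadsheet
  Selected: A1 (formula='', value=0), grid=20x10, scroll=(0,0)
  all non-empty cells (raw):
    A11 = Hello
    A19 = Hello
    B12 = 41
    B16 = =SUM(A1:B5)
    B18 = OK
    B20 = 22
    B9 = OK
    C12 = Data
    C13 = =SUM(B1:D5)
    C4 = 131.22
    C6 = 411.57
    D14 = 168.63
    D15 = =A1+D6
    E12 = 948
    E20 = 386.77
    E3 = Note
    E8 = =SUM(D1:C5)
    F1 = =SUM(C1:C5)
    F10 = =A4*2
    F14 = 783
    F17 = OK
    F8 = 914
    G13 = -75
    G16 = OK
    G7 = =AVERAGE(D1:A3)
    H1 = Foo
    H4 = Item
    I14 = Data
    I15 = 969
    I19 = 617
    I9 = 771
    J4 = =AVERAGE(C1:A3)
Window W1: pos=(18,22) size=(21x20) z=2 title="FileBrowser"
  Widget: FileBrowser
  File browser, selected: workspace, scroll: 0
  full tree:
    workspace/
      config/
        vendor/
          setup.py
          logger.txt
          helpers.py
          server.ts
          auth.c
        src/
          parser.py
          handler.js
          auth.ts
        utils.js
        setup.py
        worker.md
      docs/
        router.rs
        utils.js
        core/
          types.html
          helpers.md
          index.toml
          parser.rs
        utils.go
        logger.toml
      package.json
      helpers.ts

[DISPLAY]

                                          
                                          
                                          
                                          
                                          
                                          
                                          
                                          
                                          
                                          
                                          
                                          
                                          
                                          
                                          
        ┏┏━━━━━━━━━━━━━━━━━━━┓━━━━┓       
        ┃┃ FileBrowser       ┃    ┃       
        ┠┠───────────────────┨────┨       
        ┃┃> [-] workspace/   ┃    ┃       
        ┃┃    [+] config/    ┃  C ┃       
        ┃┃    [+] docs/      ┃----┃       
        ┃┃    package.json   ┃    ┃       
        ┃┃    helpers.ts     ┃    ┃       


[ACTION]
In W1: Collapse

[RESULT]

                                          
                                          
                                          
                                          
                                          
                                          
                                          
                                          
                                          
                                          
                                          
                                          
                                          
                                          
                                          
        ┏┏━━━━━━━━━━━━━━━━━━━┓━━━━┓       
        ┃┃ FileBrowser       ┃    ┃       
        ┠┠───────────────────┨────┨       
        ┃┃> [+] workspace/   ┃    ┃       
        ┃┃                   ┃  C ┃       
        ┃┃                   ┃----┃       
        ┃┃                   ┃    ┃       
        ┃┃                   ┃    ┃       


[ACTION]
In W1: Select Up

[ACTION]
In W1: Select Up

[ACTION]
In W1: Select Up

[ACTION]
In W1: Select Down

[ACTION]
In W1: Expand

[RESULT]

                                          
                                          
                                          
                                          
                                          
                                          
                                          
                                          
                                          
                                          
                                          
                                          
                                          
                                          
                                          
        ┏┏━━━━━━━━━━━━━━━━━━━┓━━━━┓       
        ┃┃ FileBrowser       ┃    ┃       
        ┠┠───────────────────┨────┨       
        ┃┃> [-] workspace/   ┃    ┃       
        ┃┃    [+] config/    ┃  C ┃       
        ┃┃    [+] docs/      ┃----┃       
        ┃┃    package.json   ┃    ┃       
        ┃┃    helpers.ts     ┃    ┃       
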